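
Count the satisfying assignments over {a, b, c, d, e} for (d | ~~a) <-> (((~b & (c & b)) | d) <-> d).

Initial set: {((d | ~~a) <-> (((~b & (c & b)) | d) <-> d))}.
((d | ~~a) <-> (((~b & (c & b)) | d) <-> d)): β-rule — branch into (d | ~~a), (((~b & (c & b)) | d) <-> d)  //  ~(d | ~~a), ~(((~b & (c & b)) | d) <-> d).
  branch 1 (add (d | ~~a), (((~b & (c & b)) | d) <-> d)):
    (d | ~~a): β-rule — branch into d  //  ~~a.
      branch 1.1 (add d):
        (((~b & (c & b)) | d) <-> d): β-rule — branch into ((~b & (c & b)) | d), d  //  ~((~b & (c & b)) | d), ~d.
          branch 1.1.1 (add ((~b & (c & b)) | d), d):
            ((~b & (c & b)) | d): β-rule — branch into (~b & (c & b))  //  d.
              branch 1.1.1.1 (add (~b & (c & b))):
                (~b & (c & b)): α-rule — add ~b, (c & b).
                (c & b): α-rule — add c, b.
                × closes — contains both b and ~b.
              branch 1.1.1.2 (add d):
                ○ open, literals {d=T}.
          branch 1.1.2 (add ~((~b & (c & b)) | d), ~d):
            × closes — contains both d and ~d.
      branch 1.2 (add ~~a):
        ~~a: drop double negation, giving a.
        (((~b & (c & b)) | d) <-> d): β-rule — branch into ((~b & (c & b)) | d), d  //  ~((~b & (c & b)) | d), ~d.
          branch 1.2.1 (add ((~b & (c & b)) | d), d):
            ((~b & (c & b)) | d): β-rule — branch into (~b & (c & b))  //  d.
              branch 1.2.1.1 (add (~b & (c & b))):
                (~b & (c & b)): α-rule — add ~b, (c & b).
                (c & b): α-rule — add c, b.
                × closes — contains both b and ~b.
              branch 1.2.1.2 (add d):
                ○ open, literals {a=T, d=T}.
          branch 1.2.2 (add ~((~b & (c & b)) | d), ~d):
            ~((~b & (c & b)) | d): α-rule — add ~(~b & (c & b)), ~d.
            ~(~b & (c & b)): β-rule — branch into ~~b  //  ~(c & b).
              branch 1.2.2.1 (add ~~b):
                ○ open, literals {a=T, b=T, d=F}.
              branch 1.2.2.2 (add ~(c & b)):
                ~(c & b): β-rule — branch into ~c  //  ~b.
                  branch 1.2.2.2.1 (add ~c):
                    ○ open, literals {a=T, c=F, d=F}.
                  branch 1.2.2.2.2 (add ~b):
                    ○ open, literals {a=T, b=F, d=F}.
  branch 2 (add ~(d | ~~a), ~(((~b & (c & b)) | d) <-> d)):
    ~(d | ~~a): α-rule — add ~d, ~~~a.
    ~~~a: drop double negation, giving ~a.
    ~(((~b & (c & b)) | d) <-> d): β-rule — branch into ((~b & (c & b)) | d), ~d  //  ~((~b & (c & b)) | d), d.
      branch 2.1 (add ((~b & (c & b)) | d), ~d):
        ((~b & (c & b)) | d): β-rule — branch into (~b & (c & b))  //  d.
          branch 2.1.1 (add (~b & (c & b))):
            (~b & (c & b)): α-rule — add ~b, (c & b).
            (c & b): α-rule — add c, b.
            × closes — contains both b and ~b.
          branch 2.1.2 (add d):
            × closes — contains both d and ~d.
      branch 2.2 (add ~((~b & (c & b)) | d), d):
        × closes — contains both d and ~d.
6 branches closed, 5 open.
Each open branch fixes some atoms; the unmentioned ones are free. Counting distinct full assignments: branch {d=T} (a, b, c, e) contributes 16 new; branch {a=T, d=T} (b, c, e) contributes 0 new; branch {a=T, b=T, d=F} (c, e) contributes 4 new; branch {a=T, c=F, d=F} (b, e) contributes 2 new; branch {a=T, b=F, d=F} (c, e) contributes 2 new. Total: 24.

24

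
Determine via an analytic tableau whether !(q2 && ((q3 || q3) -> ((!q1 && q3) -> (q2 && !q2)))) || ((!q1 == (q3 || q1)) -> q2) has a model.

Satisfiable

Initial set: {(!(q2 && ((q3 || q3) -> ((!q1 && q3) -> (q2 && !q2)))) || ((!q1 == (q3 || q1)) -> q2))}.
(!(q2 && ((q3 || q3) -> ((!q1 && q3) -> (q2 && !q2)))) || ((!q1 == (q3 || q1)) -> q2)): β-rule — branch into !(q2 && ((q3 || q3) -> ((!q1 && q3) -> (q2 && !q2))))  //  ((!q1 == (q3 || q1)) -> q2).
  branch 1 (add !(q2 && ((q3 || q3) -> ((!q1 && q3) -> (q2 && !q2))))):
    !(q2 && ((q3 || q3) -> ((!q1 && q3) -> (q2 && !q2)))): β-rule — branch into !q2  //  !((q3 || q3) -> ((!q1 && q3) -> (q2 && !q2))).
      branch 1.1 (add !q2):
        ○ open, literals {q2=F}.
      branch 1.2 (add !((q3 || q3) -> ((!q1 && q3) -> (q2 && !q2)))):
        !((q3 || q3) -> ((!q1 && q3) -> (q2 && !q2))): α-rule — add (q3 || q3), !((!q1 && q3) -> (q2 && !q2)).
        !((!q1 && q3) -> (q2 && !q2)): α-rule — add (!q1 && q3), !(q2 && !q2).
        (!q1 && q3): α-rule — add !q1, q3.
        (q3 || q3): β-rule — branch into q3  //  q3.
          branch 1.2.1 (add q3):
            !(q2 && !q2): β-rule — branch into !q2  //  !!q2.
              branch 1.2.1.1 (add !q2):
                ○ open, literals {q1=F, q2=F, q3=T}.
              branch 1.2.1.2 (add !!q2):
                ○ open, literals {q1=F, q2=T, q3=T}.
          branch 1.2.2 (add q3):
            !(q2 && !q2): β-rule — branch into !q2  //  !!q2.
              branch 1.2.2.1 (add !q2):
                ○ open, literals {q1=F, q2=F, q3=T}.
              branch 1.2.2.2 (add !!q2):
                ○ open, literals {q1=F, q2=T, q3=T}.
  branch 2 (add ((!q1 == (q3 || q1)) -> q2)):
    ((!q1 == (q3 || q1)) -> q2): β-rule — branch into !(!q1 == (q3 || q1))  //  q2.
      branch 2.1 (add !(!q1 == (q3 || q1))):
        !(!q1 == (q3 || q1)): β-rule — branch into !q1, !(q3 || q1)  //  !!q1, (q3 || q1).
          branch 2.1.1 (add !q1, !(q3 || q1)):
            !(q3 || q1): α-rule — add !q3, !q1.
            ○ open, literals {q1=F, q3=F}.
          branch 2.1.2 (add !!q1, (q3 || q1)):
            (q3 || q1): β-rule — branch into q3  //  q1.
              branch 2.1.2.1 (add q3):
                ○ open, literals {q1=T, q3=T}.
              branch 2.1.2.2 (add q1):
                ○ open, literals {q1=T}.
      branch 2.2 (add q2):
        ○ open, literals {q2=T}.
0 branches closed, 9 open.
An open branch gives a satisfying assignment: q2=F.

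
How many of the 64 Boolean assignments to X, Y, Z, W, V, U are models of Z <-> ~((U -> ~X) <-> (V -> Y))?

Initial set: {T (Z <-> ~((U -> ~X) <-> (V -> Y)))}.
T (Z <-> ~((U -> ~X) <-> (V -> Y))): β-rule — branch into T Z, T ~((U -> ~X) <-> (V -> Y))  //  F Z, F ~((U -> ~X) <-> (V -> Y)).
  branch 1 (add T Z, T ~((U -> ~X) <-> (V -> Y))):
    T ~((U -> ~X) <-> (V -> Y)): β-rule — branch into T (U -> ~X), F (V -> Y)  //  F (U -> ~X), T (V -> Y).
      branch 1.1 (add T (U -> ~X), F (V -> Y)):
        F (V -> Y): α-rule — add T V, F Y.
        T (U -> ~X): β-rule — branch into F U  //  T ~X.
          branch 1.1.1 (add F U):
            ○ open, literals {U=0, V=1, Y=0, Z=1}.
          branch 1.1.2 (add T ~X):
            ○ open, literals {V=1, X=0, Y=0, Z=1}.
      branch 1.2 (add F (U -> ~X), T (V -> Y)):
        F (U -> ~X): α-rule — add T U, F ~X.
        T (V -> Y): β-rule — branch into F V  //  T Y.
          branch 1.2.1 (add F V):
            ○ open, literals {U=1, V=0, X=1, Z=1}.
          branch 1.2.2 (add T Y):
            ○ open, literals {U=1, X=1, Y=1, Z=1}.
  branch 2 (add F Z, F ~((U -> ~X) <-> (V -> Y))):
    F ~((U -> ~X) <-> (V -> Y)): β-rule — branch into T (U -> ~X), T (V -> Y)  //  F (U -> ~X), F (V -> Y).
      branch 2.1 (add T (U -> ~X), T (V -> Y)):
        T (U -> ~X): β-rule — branch into F U  //  T ~X.
          branch 2.1.1 (add F U):
            T (V -> Y): β-rule — branch into F V  //  T Y.
              branch 2.1.1.1 (add F V):
                ○ open, literals {U=0, V=0, Z=0}.
              branch 2.1.1.2 (add T Y):
                ○ open, literals {U=0, Y=1, Z=0}.
          branch 2.1.2 (add T ~X):
            T (V -> Y): β-rule — branch into F V  //  T Y.
              branch 2.1.2.1 (add F V):
                ○ open, literals {V=0, X=0, Z=0}.
              branch 2.1.2.2 (add T Y):
                ○ open, literals {X=0, Y=1, Z=0}.
      branch 2.2 (add F (U -> ~X), F (V -> Y)):
        F (U -> ~X): α-rule — add T U, F ~X.
        F (V -> Y): α-rule — add T V, F Y.
        ○ open, literals {U=1, V=1, X=1, Y=0, Z=0}.
0 branches closed, 9 open.
Each open branch fixes some atoms; the unmentioned ones are free. Counting distinct full assignments: branch {U=0, V=1, Y=0, Z=1} (X, W) contributes 4 new; branch {V=1, X=0, Y=0, Z=1} (W, U) contributes 2 new; branch {U=1, V=0, X=1, Z=1} (Y, W) contributes 4 new; branch {U=1, X=1, Y=1, Z=1} (W, V) contributes 2 new; branch {U=0, V=0, Z=0} (X, Y, W) contributes 8 new; branch {U=0, Y=1, Z=0} (X, W, V) contributes 4 new; branch {V=0, X=0, Z=0} (Y, W, U) contributes 4 new; branch {X=0, Y=1, Z=0} (W, V, U) contributes 2 new; branch {U=1, V=1, X=1, Y=0, Z=0} (W) contributes 2 new. Total: 32.

32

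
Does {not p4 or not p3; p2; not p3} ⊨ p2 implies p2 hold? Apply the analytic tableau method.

Yes

Initial set: {(not p4 or not p3); p2; not p3; not (p2 implies p2)}.
not (p2 implies p2): α-rule — add p2, not p2.
× closes — contains both p2 and not p2.
All 1 branch closes.
Every branch closed, so the premises entail the conclusion.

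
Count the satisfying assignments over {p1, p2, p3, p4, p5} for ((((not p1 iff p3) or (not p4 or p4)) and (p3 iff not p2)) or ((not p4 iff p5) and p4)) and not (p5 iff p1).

10

Initial set: {(((((not p1 iff p3) or (not p4 or p4)) and (p3 iff not p2)) or ((not p4 iff p5) and p4)) and not (p5 iff p1))}.
(((((not p1 iff p3) or (not p4 or p4)) and (p3 iff not p2)) or ((not p4 iff p5) and p4)) and not (p5 iff p1)): α-rule — add ((((not p1 iff p3) or (not p4 or p4)) and (p3 iff not p2)) or ((not p4 iff p5) and p4)), not (p5 iff p1).
((((not p1 iff p3) or (not p4 or p4)) and (p3 iff not p2)) or ((not p4 iff p5) and p4)): β-rule — branch into (((not p1 iff p3) or (not p4 or p4)) and (p3 iff not p2))  //  ((not p4 iff p5) and p4).
  branch 1 (add (((not p1 iff p3) or (not p4 or p4)) and (p3 iff not p2))):
    (((not p1 iff p3) or (not p4 or p4)) and (p3 iff not p2)): α-rule — add ((not p1 iff p3) or (not p4 or p4)), (p3 iff not p2).
    not (p5 iff p1): β-rule — branch into p5, not p1  //  not p5, p1.
      branch 1.1 (add p5, not p1):
        ((not p1 iff p3) or (not p4 or p4)): β-rule — branch into (not p1 iff p3)  //  (not p4 or p4).
          branch 1.1.1 (add (not p1 iff p3)):
            (p3 iff not p2): β-rule — branch into p3, not p2  //  not p3, not not p2.
              branch 1.1.1.1 (add p3, not p2):
                (not p1 iff p3): β-rule — branch into not p1, p3  //  not not p1, not p3.
                  branch 1.1.1.1.1 (add not p1, p3):
                    ○ open, literals {p1=F, p2=F, p3=T, p5=T}.
                  branch 1.1.1.1.2 (add not not p1, not p3):
                    × closes — contains both p1 and not p1.
              branch 1.1.1.2 (add not p3, not not p2):
                (not p1 iff p3): β-rule — branch into not p1, p3  //  not not p1, not p3.
                  branch 1.1.1.2.1 (add not p1, p3):
                    × closes — contains both p3 and not p3.
                  branch 1.1.1.2.2 (add not not p1, not p3):
                    × closes — contains both p1 and not p1.
          branch 1.1.2 (add (not p4 or p4)):
            (p3 iff not p2): β-rule — branch into p3, not p2  //  not p3, not not p2.
              branch 1.1.2.1 (add p3, not p2):
                (not p4 or p4): β-rule — branch into not p4  //  p4.
                  branch 1.1.2.1.1 (add not p4):
                    ○ open, literals {p1=F, p2=F, p3=T, p4=F, p5=T}.
                  branch 1.1.2.1.2 (add p4):
                    ○ open, literals {p1=F, p2=F, p3=T, p4=T, p5=T}.
              branch 1.1.2.2 (add not p3, not not p2):
                (not p4 or p4): β-rule — branch into not p4  //  p4.
                  branch 1.1.2.2.1 (add not p4):
                    ○ open, literals {p1=F, p2=T, p3=F, p4=F, p5=T}.
                  branch 1.1.2.2.2 (add p4):
                    ○ open, literals {p1=F, p2=T, p3=F, p4=T, p5=T}.
      branch 1.2 (add not p5, p1):
        ((not p1 iff p3) or (not p4 or p4)): β-rule — branch into (not p1 iff p3)  //  (not p4 or p4).
          branch 1.2.1 (add (not p1 iff p3)):
            (p3 iff not p2): β-rule — branch into p3, not p2  //  not p3, not not p2.
              branch 1.2.1.1 (add p3, not p2):
                (not p1 iff p3): β-rule — branch into not p1, p3  //  not not p1, not p3.
                  branch 1.2.1.1.1 (add not p1, p3):
                    × closes — contains both p1 and not p1.
                  branch 1.2.1.1.2 (add not not p1, not p3):
                    × closes — contains both p3 and not p3.
              branch 1.2.1.2 (add not p3, not not p2):
                (not p1 iff p3): β-rule — branch into not p1, p3  //  not not p1, not p3.
                  branch 1.2.1.2.1 (add not p1, p3):
                    × closes — contains both p1 and not p1.
                  branch 1.2.1.2.2 (add not not p1, not p3):
                    ○ open, literals {p1=T, p2=T, p3=F, p5=F}.
          branch 1.2.2 (add (not p4 or p4)):
            (p3 iff not p2): β-rule — branch into p3, not p2  //  not p3, not not p2.
              branch 1.2.2.1 (add p3, not p2):
                (not p4 or p4): β-rule — branch into not p4  //  p4.
                  branch 1.2.2.1.1 (add not p4):
                    ○ open, literals {p1=T, p2=F, p3=T, p4=F, p5=F}.
                  branch 1.2.2.1.2 (add p4):
                    ○ open, literals {p1=T, p2=F, p3=T, p4=T, p5=F}.
              branch 1.2.2.2 (add not p3, not not p2):
                (not p4 or p4): β-rule — branch into not p4  //  p4.
                  branch 1.2.2.2.1 (add not p4):
                    ○ open, literals {p1=T, p2=T, p3=F, p4=F, p5=F}.
                  branch 1.2.2.2.2 (add p4):
                    ○ open, literals {p1=T, p2=T, p3=F, p4=T, p5=F}.
  branch 2 (add ((not p4 iff p5) and p4)):
    ((not p4 iff p5) and p4): α-rule — add (not p4 iff p5), p4.
    not (p5 iff p1): β-rule — branch into p5, not p1  //  not p5, p1.
      branch 2.1 (add p5, not p1):
        (not p4 iff p5): β-rule — branch into not p4, p5  //  not not p4, not p5.
          branch 2.1.1 (add not p4, p5):
            × closes — contains both p4 and not p4.
          branch 2.1.2 (add not not p4, not p5):
            × closes — contains both p5 and not p5.
      branch 2.2 (add not p5, p1):
        (not p4 iff p5): β-rule — branch into not p4, p5  //  not not p4, not p5.
          branch 2.2.1 (add not p4, p5):
            × closes — contains both p4 and not p4.
          branch 2.2.2 (add not not p4, not p5):
            ○ open, literals {p1=T, p4=T, p5=F}.
9 branches closed, 11 open.
Each open branch fixes some atoms; the unmentioned ones are free. Counting distinct full assignments: branch {p1=F, p2=F, p3=T, p5=T} (p4) contributes 2 new; branch {p1=F, p2=F, p3=T, p4=F, p5=T} (none free) contributes 0 new; branch {p1=F, p2=F, p3=T, p4=T, p5=T} (none free) contributes 0 new; branch {p1=F, p2=T, p3=F, p4=F, p5=T} (none free) contributes 1 new; branch {p1=F, p2=T, p3=F, p4=T, p5=T} (none free) contributes 1 new; branch {p1=T, p2=T, p3=F, p5=F} (p4) contributes 2 new; branch {p1=T, p2=F, p3=T, p4=F, p5=F} (none free) contributes 1 new; branch {p1=T, p2=F, p3=T, p4=T, p5=F} (none free) contributes 1 new; branch {p1=T, p2=T, p3=F, p4=F, p5=F} (none free) contributes 0 new; branch {p1=T, p2=T, p3=F, p4=T, p5=F} (none free) contributes 0 new; branch {p1=T, p4=T, p5=F} (p2, p3) contributes 2 new. Total: 10.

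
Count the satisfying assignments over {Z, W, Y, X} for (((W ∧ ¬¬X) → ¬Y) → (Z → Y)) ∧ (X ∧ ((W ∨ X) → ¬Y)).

Initial set: {((((W ∧ ¬¬X) → ¬Y) → (Z → Y)) ∧ (X ∧ ((W ∨ X) → ¬Y)))}.
((((W ∧ ¬¬X) → ¬Y) → (Z → Y)) ∧ (X ∧ ((W ∨ X) → ¬Y))): α-rule — add (((W ∧ ¬¬X) → ¬Y) → (Z → Y)), (X ∧ ((W ∨ X) → ¬Y)).
(X ∧ ((W ∨ X) → ¬Y)): α-rule — add X, ((W ∨ X) → ¬Y).
(((W ∧ ¬¬X) → ¬Y) → (Z → Y)): β-rule — branch into ¬((W ∧ ¬¬X) → ¬Y)  //  (Z → Y).
  branch 1 (add ¬((W ∧ ¬¬X) → ¬Y)):
    ¬((W ∧ ¬¬X) → ¬Y): α-rule — add (W ∧ ¬¬X), ¬¬Y.
    (W ∧ ¬¬X): α-rule — add W, ¬¬X.
    ¬¬X: drop double negation, giving X.
    ((W ∨ X) → ¬Y): β-rule — branch into ¬(W ∨ X)  //  ¬Y.
      branch 1.1 (add ¬(W ∨ X)):
        ¬(W ∨ X): α-rule — add ¬W, ¬X.
        × closes — contains both W and ¬W.
      branch 1.2 (add ¬Y):
        × closes — contains both Y and ¬Y.
  branch 2 (add (Z → Y)):
    ((W ∨ X) → ¬Y): β-rule — branch into ¬(W ∨ X)  //  ¬Y.
      branch 2.1 (add ¬(W ∨ X)):
        ¬(W ∨ X): α-rule — add ¬W, ¬X.
        × closes — contains both X and ¬X.
      branch 2.2 (add ¬Y):
        (Z → Y): β-rule — branch into ¬Z  //  Y.
          branch 2.2.1 (add ¬Z):
            ○ open, literals {X=true, Y=false, Z=false}.
          branch 2.2.2 (add Y):
            × closes — contains both Y and ¬Y.
4 branches closed, 1 open.
Each open branch fixes some atoms; the unmentioned ones are free. Counting distinct full assignments: branch {X=true, Y=false, Z=false} (W) contributes 2 new. Total: 2.

2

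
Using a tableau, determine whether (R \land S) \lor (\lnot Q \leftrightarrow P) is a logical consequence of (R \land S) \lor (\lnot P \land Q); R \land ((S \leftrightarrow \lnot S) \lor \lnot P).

Yes

Initial set: {((R \land S) \lor (\lnot P \land Q)); (R \land ((S \leftrightarrow \lnot S) \lor \lnot P)); \lnot ((R \land S) \lor (\lnot Q \leftrightarrow P))}.
(R \land ((S \leftrightarrow \lnot S) \lor \lnot P)): α-rule — add R, ((S \leftrightarrow \lnot S) \lor \lnot P).
\lnot ((R \land S) \lor (\lnot Q \leftrightarrow P)): α-rule — add \lnot (R \land S), \lnot (\lnot Q \leftrightarrow P).
((R \land S) \lor (\lnot P \land Q)): β-rule — branch into (R \land S)  //  (\lnot P \land Q).
  branch 1 (add (R \land S)):
    (R \land S): α-rule — add R, S.
    ((S \leftrightarrow \lnot S) \lor \lnot P): β-rule — branch into (S \leftrightarrow \lnot S)  //  \lnot P.
      branch 1.1 (add (S \leftrightarrow \lnot S)):
        \lnot (R \land S): β-rule — branch into \lnot R  //  \lnot S.
          branch 1.1.1 (add \lnot R):
            × closes — contains both R and \lnot R.
          branch 1.1.2 (add \lnot S):
            × closes — contains both S and \lnot S.
      branch 1.2 (add \lnot P):
        \lnot (R \land S): β-rule — branch into \lnot R  //  \lnot S.
          branch 1.2.1 (add \lnot R):
            × closes — contains both R and \lnot R.
          branch 1.2.2 (add \lnot S):
            × closes — contains both S and \lnot S.
  branch 2 (add (\lnot P \land Q)):
    (\lnot P \land Q): α-rule — add \lnot P, Q.
    ((S \leftrightarrow \lnot S) \lor \lnot P): β-rule — branch into (S \leftrightarrow \lnot S)  //  \lnot P.
      branch 2.1 (add (S \leftrightarrow \lnot S)):
        \lnot (R \land S): β-rule — branch into \lnot R  //  \lnot S.
          branch 2.1.1 (add \lnot R):
            × closes — contains both R and \lnot R.
          branch 2.1.2 (add \lnot S):
            \lnot (\lnot Q \leftrightarrow P): β-rule — branch into \lnot Q, \lnot P  //  \lnot \lnot Q, P.
              branch 2.1.2.1 (add \lnot Q, \lnot P):
                × closes — contains both Q and \lnot Q.
              branch 2.1.2.2 (add \lnot \lnot Q, P):
                × closes — contains both P and \lnot P.
      branch 2.2 (add \lnot P):
        \lnot (R \land S): β-rule — branch into \lnot R  //  \lnot S.
          branch 2.2.1 (add \lnot R):
            × closes — contains both R and \lnot R.
          branch 2.2.2 (add \lnot S):
            \lnot (\lnot Q \leftrightarrow P): β-rule — branch into \lnot Q, \lnot P  //  \lnot \lnot Q, P.
              branch 2.2.2.1 (add \lnot Q, \lnot P):
                × closes — contains both Q and \lnot Q.
              branch 2.2.2.2 (add \lnot \lnot Q, P):
                × closes — contains both P and \lnot P.
All 10 branches close.
Every branch closed, so the premises entail the conclusion.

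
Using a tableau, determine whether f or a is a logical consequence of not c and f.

Initial set: {(not c and f); not (f or a)}.
(not c and f): α-rule — add not c, f.
not (f or a): α-rule — add not f, not a.
× closes — contains both f and not f.
All 1 branch closes.
Every branch closed, so the premises entail the conclusion.

Yes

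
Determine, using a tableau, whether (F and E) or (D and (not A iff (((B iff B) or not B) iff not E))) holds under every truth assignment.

Assume the negation and expand:
Initial set: {F ((F and E) or (D and (not A iff (((B iff B) or not B) iff not E))))}.
F ((F and E) or (D and (not A iff (((B iff B) or not B) iff not E)))): α-rule — add F (F and E), F (D and (not A iff (((B iff B) or not B) iff not E))).
F (F and E): β-rule — branch into F F  //  F E.
  branch 1 (add F F):
    F (D and (not A iff (((B iff B) or not B) iff not E))): β-rule — branch into F D  //  F (not A iff (((B iff B) or not B) iff not E)).
      branch 1.1 (add F D):
        ○ open, literals {D=F, F=F}.
      branch 1.2 (add F (not A iff (((B iff B) or not B) iff not E))):
        F (not A iff (((B iff B) or not B) iff not E)): β-rule — branch into T not A, F (((B iff B) or not B) iff not E)  //  F not A, T (((B iff B) or not B) iff not E).
          branch 1.2.1 (add T not A, F (((B iff B) or not B) iff not E)):
            F (((B iff B) or not B) iff not E): β-rule — branch into T ((B iff B) or not B), F not E  //  F ((B iff B) or not B), T not E.
              branch 1.2.1.1 (add T ((B iff B) or not B), F not E):
                T ((B iff B) or not B): β-rule — branch into T (B iff B)  //  T not B.
                  branch 1.2.1.1.1 (add T (B iff B)):
                    T (B iff B): β-rule — branch into T B, T B  //  F B, F B.
                      branch 1.2.1.1.1.1 (add T B, T B):
                        ○ open, literals {A=F, B=T, E=T, F=F}.
                      branch 1.2.1.1.1.2 (add F B, F B):
                        ○ open, literals {A=F, B=F, E=T, F=F}.
                  branch 1.2.1.1.2 (add T not B):
                    ○ open, literals {A=F, B=F, E=T, F=F}.
              branch 1.2.1.2 (add F ((B iff B) or not B), T not E):
                F ((B iff B) or not B): α-rule — add F (B iff B), F not B.
                F (B iff B): β-rule — branch into T B, F B  //  F B, T B.
                  branch 1.2.1.2.1 (add T B, F B):
                    × closes — contains both B and not B.
                  branch 1.2.1.2.2 (add F B, T B):
                    × closes — contains both B and not B.
          branch 1.2.2 (add F not A, T (((B iff B) or not B) iff not E)):
            T (((B iff B) or not B) iff not E): β-rule — branch into T ((B iff B) or not B), T not E  //  F ((B iff B) or not B), F not E.
              branch 1.2.2.1 (add T ((B iff B) or not B), T not E):
                T ((B iff B) or not B): β-rule — branch into T (B iff B)  //  T not B.
                  branch 1.2.2.1.1 (add T (B iff B)):
                    T (B iff B): β-rule — branch into T B, T B  //  F B, F B.
                      branch 1.2.2.1.1.1 (add T B, T B):
                        ○ open, literals {A=T, B=T, E=F, F=F}.
                      branch 1.2.2.1.1.2 (add F B, F B):
                        ○ open, literals {A=T, B=F, E=F, F=F}.
                  branch 1.2.2.1.2 (add T not B):
                    ○ open, literals {A=T, B=F, E=F, F=F}.
              branch 1.2.2.2 (add F ((B iff B) or not B), F not E):
                F ((B iff B) or not B): α-rule — add F (B iff B), F not B.
                F (B iff B): β-rule — branch into T B, F B  //  F B, T B.
                  branch 1.2.2.2.1 (add T B, F B):
                    × closes — contains both B and not B.
                  branch 1.2.2.2.2 (add F B, T B):
                    × closes — contains both B and not B.
  branch 2 (add F E):
    F (D and (not A iff (((B iff B) or not B) iff not E))): β-rule — branch into F D  //  F (not A iff (((B iff B) or not B) iff not E)).
      branch 2.1 (add F D):
        ○ open, literals {D=F, E=F}.
      branch 2.2 (add F (not A iff (((B iff B) or not B) iff not E))):
        F (not A iff (((B iff B) or not B) iff not E)): β-rule — branch into T not A, F (((B iff B) or not B) iff not E)  //  F not A, T (((B iff B) or not B) iff not E).
          branch 2.2.1 (add T not A, F (((B iff B) or not B) iff not E)):
            F (((B iff B) or not B) iff not E): β-rule — branch into T ((B iff B) or not B), F not E  //  F ((B iff B) or not B), T not E.
              branch 2.2.1.1 (add T ((B iff B) or not B), F not E):
                × closes — contains both E and not E.
              branch 2.2.1.2 (add F ((B iff B) or not B), T not E):
                F ((B iff B) or not B): α-rule — add F (B iff B), F not B.
                F (B iff B): β-rule — branch into T B, F B  //  F B, T B.
                  branch 2.2.1.2.1 (add T B, F B):
                    × closes — contains both B and not B.
                  branch 2.2.1.2.2 (add F B, T B):
                    × closes — contains both B and not B.
          branch 2.2.2 (add F not A, T (((B iff B) or not B) iff not E)):
            T (((B iff B) or not B) iff not E): β-rule — branch into T ((B iff B) or not B), T not E  //  F ((B iff B) or not B), F not E.
              branch 2.2.2.1 (add T ((B iff B) or not B), T not E):
                T ((B iff B) or not B): β-rule — branch into T (B iff B)  //  T not B.
                  branch 2.2.2.1.1 (add T (B iff B)):
                    T (B iff B): β-rule — branch into T B, T B  //  F B, F B.
                      branch 2.2.2.1.1.1 (add T B, T B):
                        ○ open, literals {A=T, B=T, E=F}.
                      branch 2.2.2.1.1.2 (add F B, F B):
                        ○ open, literals {A=T, B=F, E=F}.
                  branch 2.2.2.1.2 (add T not B):
                    ○ open, literals {A=T, B=F, E=F}.
              branch 2.2.2.2 (add F ((B iff B) or not B), F not E):
                × closes — contains both E and not E.
8 branches closed, 11 open.
An open branch gives a countermodel: D=F, F=F (unmentioned atoms arbitrary); under it the original formula is false.

Not valid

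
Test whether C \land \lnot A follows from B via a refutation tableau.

No

Initial set: {B; \lnot (C \land \lnot A)}.
\lnot (C \land \lnot A): β-rule — branch into \lnot C  //  \lnot \lnot A.
  branch 1 (add \lnot C):
    ○ open, literals {B=T, C=F}.
  branch 2 (add \lnot \lnot A):
    ○ open, literals {A=T, B=T}.
0 branches closed, 2 open.
An open branch gives a countermodel: B=T, C=F (unmentioned atoms arbitrary); the premises hold there but the conclusion fails.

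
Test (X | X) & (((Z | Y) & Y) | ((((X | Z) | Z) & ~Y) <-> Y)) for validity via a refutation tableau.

Assume the negation and expand:
Initial set: {~((X | X) & (((Z | Y) & Y) | ((((X | Z) | Z) & ~Y) <-> Y)))}.
~((X | X) & (((Z | Y) & Y) | ((((X | Z) | Z) & ~Y) <-> Y))): β-rule — branch into ~(X | X)  //  ~(((Z | Y) & Y) | ((((X | Z) | Z) & ~Y) <-> Y)).
  branch 1 (add ~(X | X)):
    ~(X | X): α-rule — add ~X, ~X.
    ○ open, literals {X=false}.
  branch 2 (add ~(((Z | Y) & Y) | ((((X | Z) | Z) & ~Y) <-> Y))):
    ~(((Z | Y) & Y) | ((((X | Z) | Z) & ~Y) <-> Y)): α-rule — add ~((Z | Y) & Y), ~((((X | Z) | Z) & ~Y) <-> Y).
    ~((Z | Y) & Y): β-rule — branch into ~(Z | Y)  //  ~Y.
      branch 2.1 (add ~(Z | Y)):
        ~(Z | Y): α-rule — add ~Z, ~Y.
        ~((((X | Z) | Z) & ~Y) <-> Y): β-rule — branch into (((X | Z) | Z) & ~Y), ~Y  //  ~(((X | Z) | Z) & ~Y), Y.
          branch 2.1.1 (add (((X | Z) | Z) & ~Y), ~Y):
            (((X | Z) | Z) & ~Y): α-rule — add ((X | Z) | Z), ~Y.
            ((X | Z) | Z): β-rule — branch into (X | Z)  //  Z.
              branch 2.1.1.1 (add (X | Z)):
                (X | Z): β-rule — branch into X  //  Z.
                  branch 2.1.1.1.1 (add X):
                    ○ open, literals {X=true, Y=false, Z=false}.
                  branch 2.1.1.1.2 (add Z):
                    × closes — contains both Z and ~Z.
              branch 2.1.1.2 (add Z):
                × closes — contains both Z and ~Z.
          branch 2.1.2 (add ~(((X | Z) | Z) & ~Y), Y):
            × closes — contains both Y and ~Y.
      branch 2.2 (add ~Y):
        ~((((X | Z) | Z) & ~Y) <-> Y): β-rule — branch into (((X | Z) | Z) & ~Y), ~Y  //  ~(((X | Z) | Z) & ~Y), Y.
          branch 2.2.1 (add (((X | Z) | Z) & ~Y), ~Y):
            (((X | Z) | Z) & ~Y): α-rule — add ((X | Z) | Z), ~Y.
            ((X | Z) | Z): β-rule — branch into (X | Z)  //  Z.
              branch 2.2.1.1 (add (X | Z)):
                (X | Z): β-rule — branch into X  //  Z.
                  branch 2.2.1.1.1 (add X):
                    ○ open, literals {X=true, Y=false}.
                  branch 2.2.1.1.2 (add Z):
                    ○ open, literals {Y=false, Z=true}.
              branch 2.2.1.2 (add Z):
                ○ open, literals {Y=false, Z=true}.
          branch 2.2.2 (add ~(((X | Z) | Z) & ~Y), Y):
            × closes — contains both Y and ~Y.
4 branches closed, 5 open.
An open branch gives a countermodel: X=false (unmentioned atoms arbitrary); under it the original formula is false.

Not valid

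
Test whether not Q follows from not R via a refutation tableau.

Initial set: {not R; not not Q}.
○ open, literals {Q=true, R=false}.
0 branches closed, 1 open.
An open branch gives a countermodel: Q=true, R=false (unmentioned atoms arbitrary); the premises hold there but the conclusion fails.

No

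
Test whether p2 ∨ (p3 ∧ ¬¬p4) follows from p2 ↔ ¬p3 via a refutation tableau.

Initial set: {(p2 ↔ ¬p3); ¬(p2 ∨ (p3 ∧ ¬¬p4))}.
¬(p2 ∨ (p3 ∧ ¬¬p4)): α-rule — add ¬p2, ¬(p3 ∧ ¬¬p4).
(p2 ↔ ¬p3): β-rule — branch into p2, ¬p3  //  ¬p2, ¬¬p3.
  branch 1 (add p2, ¬p3):
    × closes — contains both p2 and ¬p2.
  branch 2 (add ¬p2, ¬¬p3):
    ¬(p3 ∧ ¬¬p4): β-rule — branch into ¬p3  //  ¬¬¬p4.
      branch 2.1 (add ¬p3):
        × closes — contains both p3 and ¬p3.
      branch 2.2 (add ¬¬¬p4):
        ¬¬¬p4: drop double negation, giving ¬p4.
        ○ open, literals {p2=0, p3=1, p4=0}.
2 branches closed, 1 open.
An open branch gives a countermodel: p2=0, p3=1, p4=0 (unmentioned atoms arbitrary); the premises hold there but the conclusion fails.

No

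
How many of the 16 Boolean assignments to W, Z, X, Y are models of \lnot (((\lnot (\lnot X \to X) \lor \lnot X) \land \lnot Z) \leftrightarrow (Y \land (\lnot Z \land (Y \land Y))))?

4

Initial set: {\lnot (((\lnot (\lnot X \to X) \lor \lnot X) \land \lnot Z) \leftrightarrow (Y \land (\lnot Z \land (Y \land Y))))}.
\lnot (((\lnot (\lnot X \to X) \lor \lnot X) \land \lnot Z) \leftrightarrow (Y \land (\lnot Z \land (Y \land Y)))): β-rule — branch into ((\lnot (\lnot X \to X) \lor \lnot X) \land \lnot Z), \lnot (Y \land (\lnot Z \land (Y \land Y)))  //  \lnot ((\lnot (\lnot X \to X) \lor \lnot X) \land \lnot Z), (Y \land (\lnot Z \land (Y \land Y))).
  branch 1 (add ((\lnot (\lnot X \to X) \lor \lnot X) \land \lnot Z), \lnot (Y \land (\lnot Z \land (Y \land Y)))):
    ((\lnot (\lnot X \to X) \lor \lnot X) \land \lnot Z): α-rule — add (\lnot (\lnot X \to X) \lor \lnot X), \lnot Z.
    \lnot (Y \land (\lnot Z \land (Y \land Y))): β-rule — branch into \lnot Y  //  \lnot (\lnot Z \land (Y \land Y)).
      branch 1.1 (add \lnot Y):
        (\lnot (\lnot X \to X) \lor \lnot X): β-rule — branch into \lnot (\lnot X \to X)  //  \lnot X.
          branch 1.1.1 (add \lnot (\lnot X \to X)):
            \lnot (\lnot X \to X): α-rule — add \lnot X, \lnot X.
            ○ open, literals {X=false, Y=false, Z=false}.
          branch 1.1.2 (add \lnot X):
            ○ open, literals {X=false, Y=false, Z=false}.
      branch 1.2 (add \lnot (\lnot Z \land (Y \land Y))):
        (\lnot (\lnot X \to X) \lor \lnot X): β-rule — branch into \lnot (\lnot X \to X)  //  \lnot X.
          branch 1.2.1 (add \lnot (\lnot X \to X)):
            \lnot (\lnot X \to X): α-rule — add \lnot X, \lnot X.
            \lnot (\lnot Z \land (Y \land Y)): β-rule — branch into \lnot \lnot Z  //  \lnot (Y \land Y).
              branch 1.2.1.1 (add \lnot \lnot Z):
                × closes — contains both Z and \lnot Z.
              branch 1.2.1.2 (add \lnot (Y \land Y)):
                \lnot (Y \land Y): β-rule — branch into \lnot Y  //  \lnot Y.
                  branch 1.2.1.2.1 (add \lnot Y):
                    ○ open, literals {X=false, Y=false, Z=false}.
                  branch 1.2.1.2.2 (add \lnot Y):
                    ○ open, literals {X=false, Y=false, Z=false}.
          branch 1.2.2 (add \lnot X):
            \lnot (\lnot Z \land (Y \land Y)): β-rule — branch into \lnot \lnot Z  //  \lnot (Y \land Y).
              branch 1.2.2.1 (add \lnot \lnot Z):
                × closes — contains both Z and \lnot Z.
              branch 1.2.2.2 (add \lnot (Y \land Y)):
                \lnot (Y \land Y): β-rule — branch into \lnot Y  //  \lnot Y.
                  branch 1.2.2.2.1 (add \lnot Y):
                    ○ open, literals {X=false, Y=false, Z=false}.
                  branch 1.2.2.2.2 (add \lnot Y):
                    ○ open, literals {X=false, Y=false, Z=false}.
  branch 2 (add \lnot ((\lnot (\lnot X \to X) \lor \lnot X) \land \lnot Z), (Y \land (\lnot Z \land (Y \land Y)))):
    (Y \land (\lnot Z \land (Y \land Y))): α-rule — add Y, (\lnot Z \land (Y \land Y)).
    (\lnot Z \land (Y \land Y)): α-rule — add \lnot Z, (Y \land Y).
    (Y \land Y): α-rule — add Y, Y.
    \lnot ((\lnot (\lnot X \to X) \lor \lnot X) \land \lnot Z): β-rule — branch into \lnot (\lnot (\lnot X \to X) \lor \lnot X)  //  \lnot \lnot Z.
      branch 2.1 (add \lnot (\lnot (\lnot X \to X) \lor \lnot X)):
        \lnot (\lnot (\lnot X \to X) \lor \lnot X): α-rule — add \lnot \lnot (\lnot X \to X), \lnot \lnot X.
        \lnot \lnot (\lnot X \to X): β-rule — branch into \lnot \lnot X  //  X.
          branch 2.1.1 (add \lnot \lnot X):
            ○ open, literals {X=true, Y=true, Z=false}.
          branch 2.1.2 (add X):
            ○ open, literals {X=true, Y=true, Z=false}.
      branch 2.2 (add \lnot \lnot Z):
        × closes — contains both Z and \lnot Z.
3 branches closed, 8 open.
Each open branch fixes some atoms; the unmentioned ones are free. Counting distinct full assignments: branch {X=false, Y=false, Z=false} (W) contributes 2 new; branch {X=false, Y=false, Z=false} (W) contributes 0 new; branch {X=false, Y=false, Z=false} (W) contributes 0 new; branch {X=false, Y=false, Z=false} (W) contributes 0 new; branch {X=false, Y=false, Z=false} (W) contributes 0 new; branch {X=false, Y=false, Z=false} (W) contributes 0 new; branch {X=true, Y=true, Z=false} (W) contributes 2 new; branch {X=true, Y=true, Z=false} (W) contributes 0 new. Total: 4.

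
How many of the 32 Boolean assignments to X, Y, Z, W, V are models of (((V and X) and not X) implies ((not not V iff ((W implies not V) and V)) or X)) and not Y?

Initial set: {((((V and X) and not X) implies ((not not V iff ((W implies not V) and V)) or X)) and not Y)}.
((((V and X) and not X) implies ((not not V iff ((W implies not V) and V)) or X)) and not Y): α-rule — add (((V and X) and not X) implies ((not not V iff ((W implies not V) and V)) or X)), not Y.
(((V and X) and not X) implies ((not not V iff ((W implies not V) and V)) or X)): β-rule — branch into not ((V and X) and not X)  //  ((not not V iff ((W implies not V) and V)) or X).
  branch 1 (add not ((V and X) and not X)):
    not ((V and X) and not X): β-rule — branch into not (V and X)  //  not not X.
      branch 1.1 (add not (V and X)):
        not (V and X): β-rule — branch into not V  //  not X.
          branch 1.1.1 (add not V):
            ○ open, literals {V=false, Y=false}.
          branch 1.1.2 (add not X):
            ○ open, literals {X=false, Y=false}.
      branch 1.2 (add not not X):
        ○ open, literals {X=true, Y=false}.
  branch 2 (add ((not not V iff ((W implies not V) and V)) or X)):
    ((not not V iff ((W implies not V) and V)) or X): β-rule — branch into (not not V iff ((W implies not V) and V))  //  X.
      branch 2.1 (add (not not V iff ((W implies not V) and V))):
        (not not V iff ((W implies not V) and V)): β-rule — branch into not not V, ((W implies not V) and V)  //  not not not V, not ((W implies not V) and V).
          branch 2.1.1 (add not not V, ((W implies not V) and V)):
            not not V: drop double negation, giving V.
            ((W implies not V) and V): α-rule — add (W implies not V), V.
            (W implies not V): β-rule — branch into not W  //  not V.
              branch 2.1.1.1 (add not W):
                ○ open, literals {V=true, W=false, Y=false}.
              branch 2.1.1.2 (add not V):
                × closes — contains both V and not V.
          branch 2.1.2 (add not not not V, not ((W implies not V) and V)):
            not not not V: drop double negation, giving not V.
            not ((W implies not V) and V): β-rule — branch into not (W implies not V)  //  not V.
              branch 2.1.2.1 (add not (W implies not V)):
                not (W implies not V): α-rule — add W, not not V.
                × closes — contains both V and not V.
              branch 2.1.2.2 (add not V):
                ○ open, literals {V=false, Y=false}.
      branch 2.2 (add X):
        ○ open, literals {X=true, Y=false}.
2 branches closed, 6 open.
Each open branch fixes some atoms; the unmentioned ones are free. Counting distinct full assignments: branch {V=false, Y=false} (X, Z, W) contributes 8 new; branch {X=false, Y=false} (Z, W, V) contributes 4 new; branch {X=true, Y=false} (Z, W, V) contributes 4 new; branch {V=true, W=false, Y=false} (X, Z) contributes 0 new; branch {V=false, Y=false} (X, Z, W) contributes 0 new; branch {X=true, Y=false} (Z, W, V) contributes 0 new. Total: 16.

16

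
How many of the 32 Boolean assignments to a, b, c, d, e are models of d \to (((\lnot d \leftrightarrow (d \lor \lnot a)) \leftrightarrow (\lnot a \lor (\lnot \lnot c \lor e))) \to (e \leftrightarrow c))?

32

Initial set: {(d \to (((\lnot d \leftrightarrow (d \lor \lnot a)) \leftrightarrow (\lnot a \lor (\lnot \lnot c \lor e))) \to (e \leftrightarrow c)))}.
(d \to (((\lnot d \leftrightarrow (d \lor \lnot a)) \leftrightarrow (\lnot a \lor (\lnot \lnot c \lor e))) \to (e \leftrightarrow c))): β-rule — branch into \lnot d  //  (((\lnot d \leftrightarrow (d \lor \lnot a)) \leftrightarrow (\lnot a \lor (\lnot \lnot c \lor e))) \to (e \leftrightarrow c)).
  branch 1 (add \lnot d):
    ○ open, literals {d=false}.
  branch 2 (add (((\lnot d \leftrightarrow (d \lor \lnot a)) \leftrightarrow (\lnot a \lor (\lnot \lnot c \lor e))) \to (e \leftrightarrow c))):
    (((\lnot d \leftrightarrow (d \lor \lnot a)) \leftrightarrow (\lnot a \lor (\lnot \lnot c \lor e))) \to (e \leftrightarrow c)): β-rule — branch into \lnot ((\lnot d \leftrightarrow (d \lor \lnot a)) \leftrightarrow (\lnot a \lor (\lnot \lnot c \lor e)))  //  (e \leftrightarrow c).
      branch 2.1 (add \lnot ((\lnot d \leftrightarrow (d \lor \lnot a)) \leftrightarrow (\lnot a \lor (\lnot \lnot c \lor e)))):
        \lnot ((\lnot d \leftrightarrow (d \lor \lnot a)) \leftrightarrow (\lnot a \lor (\lnot \lnot c \lor e))): β-rule — branch into (\lnot d \leftrightarrow (d \lor \lnot a)), \lnot (\lnot a \lor (\lnot \lnot c \lor e))  //  \lnot (\lnot d \leftrightarrow (d \lor \lnot a)), (\lnot a \lor (\lnot \lnot c \lor e)).
          branch 2.1.1 (add (\lnot d \leftrightarrow (d \lor \lnot a)), \lnot (\lnot a \lor (\lnot \lnot c \lor e))):
            \lnot (\lnot a \lor (\lnot \lnot c \lor e)): α-rule — add \lnot \lnot a, \lnot (\lnot \lnot c \lor e).
            \lnot (\lnot \lnot c \lor e): α-rule — add \lnot \lnot \lnot c, \lnot e.
            \lnot \lnot \lnot c: drop double negation, giving \lnot c.
            (\lnot d \leftrightarrow (d \lor \lnot a)): β-rule — branch into \lnot d, (d \lor \lnot a)  //  \lnot \lnot d, \lnot (d \lor \lnot a).
              branch 2.1.1.1 (add \lnot d, (d \lor \lnot a)):
                (d \lor \lnot a): β-rule — branch into d  //  \lnot a.
                  branch 2.1.1.1.1 (add d):
                    × closes — contains both d and \lnot d.
                  branch 2.1.1.1.2 (add \lnot a):
                    × closes — contains both a and \lnot a.
              branch 2.1.1.2 (add \lnot \lnot d, \lnot (d \lor \lnot a)):
                \lnot (d \lor \lnot a): α-rule — add \lnot d, \lnot \lnot a.
                × closes — contains both d and \lnot d.
          branch 2.1.2 (add \lnot (\lnot d \leftrightarrow (d \lor \lnot a)), (\lnot a \lor (\lnot \lnot c \lor e))):
            \lnot (\lnot d \leftrightarrow (d \lor \lnot a)): β-rule — branch into \lnot d, \lnot (d \lor \lnot a)  //  \lnot \lnot d, (d \lor \lnot a).
              branch 2.1.2.1 (add \lnot d, \lnot (d \lor \lnot a)):
                \lnot (d \lor \lnot a): α-rule — add \lnot d, \lnot \lnot a.
                (\lnot a \lor (\lnot \lnot c \lor e)): β-rule — branch into \lnot a  //  (\lnot \lnot c \lor e).
                  branch 2.1.2.1.1 (add \lnot a):
                    × closes — contains both a and \lnot a.
                  branch 2.1.2.1.2 (add (\lnot \lnot c \lor e)):
                    (\lnot \lnot c \lor e): β-rule — branch into \lnot \lnot c  //  e.
                      branch 2.1.2.1.2.1 (add \lnot \lnot c):
                        \lnot \lnot c: drop double negation, giving c.
                        ○ open, literals {a=true, c=true, d=false}.
                      branch 2.1.2.1.2.2 (add e):
                        ○ open, literals {a=true, d=false, e=true}.
              branch 2.1.2.2 (add \lnot \lnot d, (d \lor \lnot a)):
                (\lnot a \lor (\lnot \lnot c \lor e)): β-rule — branch into \lnot a  //  (\lnot \lnot c \lor e).
                  branch 2.1.2.2.1 (add \lnot a):
                    (d \lor \lnot a): β-rule — branch into d  //  \lnot a.
                      branch 2.1.2.2.1.1 (add d):
                        ○ open, literals {a=false, d=true}.
                      branch 2.1.2.2.1.2 (add \lnot a):
                        ○ open, literals {a=false, d=true}.
                  branch 2.1.2.2.2 (add (\lnot \lnot c \lor e)):
                    (d \lor \lnot a): β-rule — branch into d  //  \lnot a.
                      branch 2.1.2.2.2.1 (add d):
                        (\lnot \lnot c \lor e): β-rule — branch into \lnot \lnot c  //  e.
                          branch 2.1.2.2.2.1.1 (add \lnot \lnot c):
                            \lnot \lnot c: drop double negation, giving c.
                            ○ open, literals {c=true, d=true}.
                          branch 2.1.2.2.2.1.2 (add e):
                            ○ open, literals {d=true, e=true}.
                      branch 2.1.2.2.2.2 (add \lnot a):
                        (\lnot \lnot c \lor e): β-rule — branch into \lnot \lnot c  //  e.
                          branch 2.1.2.2.2.2.1 (add \lnot \lnot c):
                            \lnot \lnot c: drop double negation, giving c.
                            ○ open, literals {a=false, c=true, d=true}.
                          branch 2.1.2.2.2.2.2 (add e):
                            ○ open, literals {a=false, d=true, e=true}.
      branch 2.2 (add (e \leftrightarrow c)):
        (e \leftrightarrow c): β-rule — branch into e, c  //  \lnot e, \lnot c.
          branch 2.2.1 (add e, c):
            ○ open, literals {c=true, e=true}.
          branch 2.2.2 (add \lnot e, \lnot c):
            ○ open, literals {c=false, e=false}.
4 branches closed, 11 open.
Each open branch fixes some atoms; the unmentioned ones are free. Counting distinct full assignments: branch {d=false} (a, b, c, e) contributes 16 new; branch {a=true, c=true, d=false} (b, e) contributes 0 new; branch {a=true, d=false, e=true} (b, c) contributes 0 new; branch {a=false, d=true} (b, c, e) contributes 8 new; branch {a=false, d=true} (b, c, e) contributes 0 new; branch {c=true, d=true} (a, b, e) contributes 4 new; branch {d=true, e=true} (a, b, c) contributes 2 new; branch {a=false, c=true, d=true} (b, e) contributes 0 new; branch {a=false, d=true, e=true} (b, c) contributes 0 new; branch {c=true, e=true} (a, b, d) contributes 0 new; branch {c=false, e=false} (a, b, d) contributes 2 new. Total: 32.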